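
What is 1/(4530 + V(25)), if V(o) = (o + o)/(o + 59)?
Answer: 42/190285 ≈ 0.00022072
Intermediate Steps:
V(o) = 2*o/(59 + o) (V(o) = (2*o)/(59 + o) = 2*o/(59 + o))
1/(4530 + V(25)) = 1/(4530 + 2*25/(59 + 25)) = 1/(4530 + 2*25/84) = 1/(4530 + 2*25*(1/84)) = 1/(4530 + 25/42) = 1/(190285/42) = 42/190285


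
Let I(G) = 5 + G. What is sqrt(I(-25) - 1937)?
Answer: I*sqrt(1957) ≈ 44.238*I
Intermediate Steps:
sqrt(I(-25) - 1937) = sqrt((5 - 25) - 1937) = sqrt(-20 - 1937) = sqrt(-1957) = I*sqrt(1957)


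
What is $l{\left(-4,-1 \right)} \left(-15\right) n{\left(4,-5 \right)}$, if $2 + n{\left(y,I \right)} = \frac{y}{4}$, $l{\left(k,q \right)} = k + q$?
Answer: $-75$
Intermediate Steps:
$n{\left(y,I \right)} = -2 + \frac{y}{4}$
$l{\left(-4,-1 \right)} \left(-15\right) n{\left(4,-5 \right)} = \left(-4 - 1\right) \left(-15\right) \left(-2 + \frac{1}{4} \cdot 4\right) = \left(-5\right) \left(-15\right) \left(-2 + 1\right) = 75 \left(-1\right) = -75$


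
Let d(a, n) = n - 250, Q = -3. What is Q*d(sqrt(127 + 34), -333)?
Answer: 1749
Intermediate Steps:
d(a, n) = -250 + n
Q*d(sqrt(127 + 34), -333) = -3*(-250 - 333) = -3*(-583) = 1749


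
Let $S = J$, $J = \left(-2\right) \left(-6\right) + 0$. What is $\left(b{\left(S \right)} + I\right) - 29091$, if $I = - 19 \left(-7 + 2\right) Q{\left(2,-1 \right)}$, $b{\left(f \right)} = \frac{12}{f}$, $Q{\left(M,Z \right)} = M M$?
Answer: $-28710$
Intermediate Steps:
$J = 12$ ($J = 12 + 0 = 12$)
$Q{\left(M,Z \right)} = M^{2}$
$S = 12$
$I = 380$ ($I = - 19 \left(-7 + 2\right) 2^{2} = - 19 \left(\left(-5\right) 4\right) = \left(-19\right) \left(-20\right) = 380$)
$\left(b{\left(S \right)} + I\right) - 29091 = \left(\frac{12}{12} + 380\right) - 29091 = \left(12 \cdot \frac{1}{12} + 380\right) - 29091 = \left(1 + 380\right) - 29091 = 381 - 29091 = -28710$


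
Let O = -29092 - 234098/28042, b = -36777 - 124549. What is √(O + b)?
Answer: 17*I*√129535013503/14021 ≈ 436.38*I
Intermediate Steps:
b = -161326
O = -408015981/14021 (O = -29092 - 234098/28042 = -29092 - 1*117049/14021 = -29092 - 117049/14021 = -408015981/14021 ≈ -29100.)
√(O + b) = √(-408015981/14021 - 161326) = √(-2669967827/14021) = 17*I*√129535013503/14021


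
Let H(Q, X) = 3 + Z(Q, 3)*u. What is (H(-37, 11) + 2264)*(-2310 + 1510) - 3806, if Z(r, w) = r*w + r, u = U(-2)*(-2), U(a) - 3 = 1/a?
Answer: -2409406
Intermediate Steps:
U(a) = 3 + 1/a
u = -5 (u = (3 + 1/(-2))*(-2) = (3 - ½)*(-2) = (5/2)*(-2) = -5)
Z(r, w) = r + r*w
H(Q, X) = 3 - 20*Q (H(Q, X) = 3 + (Q*(1 + 3))*(-5) = 3 + (Q*4)*(-5) = 3 + (4*Q)*(-5) = 3 - 20*Q)
(H(-37, 11) + 2264)*(-2310 + 1510) - 3806 = ((3 - 20*(-37)) + 2264)*(-2310 + 1510) - 3806 = ((3 + 740) + 2264)*(-800) - 3806 = (743 + 2264)*(-800) - 3806 = 3007*(-800) - 3806 = -2405600 - 3806 = -2409406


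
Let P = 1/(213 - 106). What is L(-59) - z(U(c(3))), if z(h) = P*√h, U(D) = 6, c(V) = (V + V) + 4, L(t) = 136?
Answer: 136 - √6/107 ≈ 135.98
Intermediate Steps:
c(V) = 4 + 2*V (c(V) = 2*V + 4 = 4 + 2*V)
P = 1/107 ≈ 0.0093458
z(h) = √h/107
L(-59) - z(U(c(3))) = 136 - √6/107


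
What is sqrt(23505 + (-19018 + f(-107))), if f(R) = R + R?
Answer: sqrt(4273) ≈ 65.368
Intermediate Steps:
f(R) = 2*R
sqrt(23505 + (-19018 + f(-107))) = sqrt(23505 + (-19018 + 2*(-107))) = sqrt(23505 + (-19018 - 214)) = sqrt(23505 - 19232) = sqrt(4273)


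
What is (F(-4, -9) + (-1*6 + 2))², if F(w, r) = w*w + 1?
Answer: 169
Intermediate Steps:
F(w, r) = 1 + w² (F(w, r) = w² + 1 = 1 + w²)
(F(-4, -9) + (-1*6 + 2))² = ((1 + (-4)²) + (-1*6 + 2))² = ((1 + 16) + (-6 + 2))² = (17 - 4)² = 13² = 169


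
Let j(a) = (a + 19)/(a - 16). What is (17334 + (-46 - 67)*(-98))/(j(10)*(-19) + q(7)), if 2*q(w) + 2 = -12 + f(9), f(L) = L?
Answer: 318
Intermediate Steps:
j(a) = (19 + a)/(-16 + a)
q(w) = -5/2 (q(w) = -1 + (-12 + 9)/2 = -1 + (½)*(-3) = -1 - 3/2 = -5/2)
(17334 + (-46 - 67)*(-98))/(j(10)*(-19) + q(7)) = (17334 + (-46 - 67)*(-98))/(((19 + 10)/(-16 + 10))*(-19) - 5/2) = (17334 - 113*(-98))/((29/(-6))*(-19) - 5/2) = (17334 + 11074)/(-⅙*29*(-19) - 5/2) = 28408/(-29/6*(-19) - 5/2) = 28408/(551/6 - 5/2) = 28408/(268/3) = 28408*(3/268) = 318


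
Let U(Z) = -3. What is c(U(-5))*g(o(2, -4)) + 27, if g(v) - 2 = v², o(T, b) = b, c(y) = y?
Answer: -27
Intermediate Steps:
g(v) = 2 + v²
c(U(-5))*g(o(2, -4)) + 27 = -3*(2 + (-4)²) + 27 = -3*(2 + 16) + 27 = -3*18 + 27 = -54 + 27 = -27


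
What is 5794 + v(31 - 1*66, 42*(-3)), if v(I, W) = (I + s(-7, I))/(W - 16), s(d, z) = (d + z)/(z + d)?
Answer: 411391/71 ≈ 5794.2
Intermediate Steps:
s(d, z) = 1 (s(d, z) = (d + z)/(d + z) = 1)
v(I, W) = (1 + I)/(-16 + W) (v(I, W) = (I + 1)/(W - 16) = (1 + I)/(-16 + W))
5794 + v(31 - 1*66, 42*(-3)) = 5794 + (1 + (31 - 1*66))/(-16 + 42*(-3)) = 5794 + (1 + (31 - 66))/(-16 - 126) = 5794 + (1 - 35)/(-142) = 5794 - 1/142*(-34) = 5794 + 17/71 = 411391/71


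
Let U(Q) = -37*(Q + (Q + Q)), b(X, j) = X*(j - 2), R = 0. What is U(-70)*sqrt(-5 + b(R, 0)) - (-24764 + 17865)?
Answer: 6899 + 7770*I*sqrt(5) ≈ 6899.0 + 17374.0*I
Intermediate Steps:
b(X, j) = X*(-2 + j)
U(Q) = -111*Q (U(Q) = -37*(Q + 2*Q) = -111*Q)
U(-70)*sqrt(-5 + b(R, 0)) - (-24764 + 17865) = (-111*(-70))*sqrt(-5 + 0*(-2 + 0)) - (-24764 + 17865) = 7770*sqrt(-5 + 0*(-2)) - 1*(-6899) = 7770*sqrt(-5 + 0) + 6899 = 7770*sqrt(-5) + 6899 = 7770*(I*sqrt(5)) + 6899 = 7770*I*sqrt(5) + 6899 = 6899 + 7770*I*sqrt(5)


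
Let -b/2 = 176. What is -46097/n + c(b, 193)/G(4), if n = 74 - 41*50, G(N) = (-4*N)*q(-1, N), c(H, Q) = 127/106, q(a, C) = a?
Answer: 9803933/418912 ≈ 23.403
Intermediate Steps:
b = -352 (b = -2*176 = -352)
c(H, Q) = 127/106 (c(H, Q) = 127*(1/106) = 127/106)
G(N) = 4*N (G(N) = -4*N*(-1) = 4*N)
n = -1976 (n = 74 - 2050 = -1976)
-46097/n + c(b, 193)/G(4) = -46097/(-1976) + 127/(106*((4*4))) = -46097*(-1/1976) + (127/106)/16 = 46097/1976 + (127/106)*(1/16) = 46097/1976 + 127/1696 = 9803933/418912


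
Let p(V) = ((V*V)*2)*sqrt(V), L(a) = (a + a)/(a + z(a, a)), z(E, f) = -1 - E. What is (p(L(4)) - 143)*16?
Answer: -2288 + 4096*I*sqrt(2) ≈ -2288.0 + 5792.6*I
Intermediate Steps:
L(a) = -2*a (L(a) = (a + a)/(a + (-1 - a)) = (2*a)/(-1) = (2*a)*(-1) = -2*a)
p(V) = 2*V**(5/2) (p(V) = (V**2*2)*sqrt(V) = (2*V**2)*sqrt(V) = 2*V**(5/2))
(p(L(4)) - 143)*16 = (2*(-2*4)**(5/2) - 143)*16 = (2*(-8)**(5/2) - 143)*16 = (2*(128*I*sqrt(2)) - 143)*16 = (256*I*sqrt(2) - 143)*16 = (-143 + 256*I*sqrt(2))*16 = -2288 + 4096*I*sqrt(2)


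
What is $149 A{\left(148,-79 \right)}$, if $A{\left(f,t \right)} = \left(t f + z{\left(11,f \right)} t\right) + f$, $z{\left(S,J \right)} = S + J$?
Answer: $-3591645$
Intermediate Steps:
$z{\left(S,J \right)} = J + S$
$A{\left(f,t \right)} = f + f t + t \left(11 + f\right)$ ($A{\left(f,t \right)} = \left(t f + \left(f + 11\right) t\right) + f = \left(f t + \left(11 + f\right) t\right) + f = \left(f t + t \left(11 + f\right)\right) + f = f + f t + t \left(11 + f\right)$)
$149 A{\left(148,-79 \right)} = 149 \left(148 + 148 \left(-79\right) - 79 \left(11 + 148\right)\right) = 149 \left(148 - 11692 - 12561\right) = 149 \left(-24105\right) = -3591645$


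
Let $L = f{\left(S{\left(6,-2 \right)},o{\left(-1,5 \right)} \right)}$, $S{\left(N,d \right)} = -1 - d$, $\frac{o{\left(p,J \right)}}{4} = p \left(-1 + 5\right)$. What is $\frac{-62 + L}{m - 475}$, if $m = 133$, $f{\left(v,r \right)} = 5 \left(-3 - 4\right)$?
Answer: $\frac{97}{342} \approx 0.28363$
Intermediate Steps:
$o{\left(p,J \right)} = 16 p$ ($o{\left(p,J \right)} = 4 p \left(-1 + 5\right) = 4 p 4 = 4 \cdot 4 p = 16 p$)
$f{\left(v,r \right)} = -35$ ($f{\left(v,r \right)} = 5 \left(-7\right) = -35$)
$L = -35$
$\frac{-62 + L}{m - 475} = \frac{-62 - 35}{133 - 475} = - \frac{97}{-342} = \left(-97\right) \left(- \frac{1}{342}\right) = \frac{97}{342}$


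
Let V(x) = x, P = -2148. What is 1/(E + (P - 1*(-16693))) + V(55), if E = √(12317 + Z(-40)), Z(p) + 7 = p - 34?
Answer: 11634977940/211544789 - 2*√3059/211544789 ≈ 55.000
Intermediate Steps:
Z(p) = -41 + p (Z(p) = -7 + (p - 34) = -7 + (-34 + p) = -41 + p)
E = 2*√3059 (E = √(12317 + (-41 - 40)) = √(12317 - 81) = √12236 = 2*√3059 ≈ 110.62)
1/(E + (P - 1*(-16693))) + V(55) = 1/(2*√3059 + (-2148 - 1*(-16693))) + 55 = 1/(2*√3059 + (-2148 + 16693)) + 55 = 1/(2*√3059 + 14545) + 55 = 1/(14545 + 2*√3059) + 55 = 55 + 1/(14545 + 2*√3059)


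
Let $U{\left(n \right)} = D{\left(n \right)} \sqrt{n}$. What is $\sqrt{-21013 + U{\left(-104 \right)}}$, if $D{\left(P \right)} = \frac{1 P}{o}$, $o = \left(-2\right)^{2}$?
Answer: $\sqrt{-21013 - 52 i \sqrt{26}} \approx 0.9146 - 144.96 i$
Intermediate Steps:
$o = 4$
$D{\left(P \right)} = \frac{P}{4}$ ($D{\left(P \right)} = \frac{1 P}{4} = P \frac{1}{4} = \frac{P}{4}$)
$U{\left(n \right)} = \frac{n^{\frac{3}{2}}}{4}$ ($U{\left(n \right)} = \frac{n}{4} \sqrt{n} = \frac{n^{\frac{3}{2}}}{4}$)
$\sqrt{-21013 + U{\left(-104 \right)}} = \sqrt{-21013 + \frac{\left(-104\right)^{\frac{3}{2}}}{4}} = \sqrt{-21013 + \frac{\left(-208\right) i \sqrt{26}}{4}} = \sqrt{-21013 - 52 i \sqrt{26}}$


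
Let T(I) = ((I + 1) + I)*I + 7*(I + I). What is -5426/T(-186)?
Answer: -2713/33201 ≈ -0.081714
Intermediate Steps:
T(I) = 14*I + I*(1 + 2*I) (T(I) = ((1 + I) + I)*I + 7*(2*I) = (1 + 2*I)*I + 14*I = I*(1 + 2*I) + 14*I = 14*I + I*(1 + 2*I))
-5426/T(-186) = -5426*(-1/(186*(15 + 2*(-186)))) = -5426*(-1/(186*(15 - 372))) = -5426/((-186*(-357))) = -5426/66402 = -5426*1/66402 = -2713/33201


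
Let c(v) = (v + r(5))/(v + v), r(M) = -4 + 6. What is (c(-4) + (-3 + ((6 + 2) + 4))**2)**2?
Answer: 105625/16 ≈ 6601.6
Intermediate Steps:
r(M) = 2
c(v) = (2 + v)/(2*v) (c(v) = (v + 2)/(v + v) = (2 + v)/((2*v)) = (2 + v)*(1/(2*v)) = (2 + v)/(2*v))
(c(-4) + (-3 + ((6 + 2) + 4))**2)**2 = ((1/2)*(2 - 4)/(-4) + (-3 + ((6 + 2) + 4))**2)**2 = ((1/2)*(-1/4)*(-2) + (-3 + (8 + 4))**2)**2 = (1/4 + (-3 + 12)**2)**2 = (1/4 + 9**2)**2 = (1/4 + 81)**2 = (325/4)**2 = 105625/16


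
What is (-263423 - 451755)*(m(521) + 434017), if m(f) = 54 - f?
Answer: -310065421900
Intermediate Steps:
(-263423 - 451755)*(m(521) + 434017) = (-263423 - 451755)*((54 - 1*521) + 434017) = -715178*((54 - 521) + 434017) = -715178*(-467 + 434017) = -715178*433550 = -310065421900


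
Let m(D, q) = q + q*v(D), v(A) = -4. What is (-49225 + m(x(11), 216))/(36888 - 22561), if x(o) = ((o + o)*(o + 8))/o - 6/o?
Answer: -49873/14327 ≈ -3.4810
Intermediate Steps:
x(o) = 16 - 6/o + 2*o (x(o) = ((2*o)*(8 + o))/o - 6/o = (2*o*(8 + o))/o - 6/o = (16 + 2*o) - 6/o = 16 - 6/o + 2*o)
m(D, q) = -3*q (m(D, q) = q + q*(-4) = q - 4*q = -3*q)
(-49225 + m(x(11), 216))/(36888 - 22561) = (-49225 - 3*216)/(36888 - 22561) = (-49225 - 648)/14327 = -49873*1/14327 = -49873/14327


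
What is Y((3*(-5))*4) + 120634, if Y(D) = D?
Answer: 120574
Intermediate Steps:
Y((3*(-5))*4) + 120634 = (3*(-5))*4 + 120634 = -15*4 + 120634 = -60 + 120634 = 120574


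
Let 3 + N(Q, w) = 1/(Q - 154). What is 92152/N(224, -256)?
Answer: -6450640/209 ≈ -30864.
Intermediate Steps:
N(Q, w) = -3 + 1/(-154 + Q) (N(Q, w) = -3 + 1/(Q - 154) = -3 + 1/(-154 + Q))
92152/N(224, -256) = 92152/(((463 - 3*224)/(-154 + 224))) = 92152/(((463 - 672)/70)) = 92152/(((1/70)*(-209))) = 92152/(-209/70) = 92152*(-70/209) = -6450640/209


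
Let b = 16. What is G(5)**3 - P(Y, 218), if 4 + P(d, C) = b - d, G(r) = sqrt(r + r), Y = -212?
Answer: -224 + 10*sqrt(10) ≈ -192.38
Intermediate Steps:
G(r) = sqrt(2)*sqrt(r) (G(r) = sqrt(2*r) = sqrt(2)*sqrt(r))
P(d, C) = 12 - d (P(d, C) = -4 + (16 - d) = 12 - d)
G(5)**3 - P(Y, 218) = (sqrt(2)*sqrt(5))**3 - (12 - 1*(-212)) = (sqrt(10))**3 - (12 + 212) = 10*sqrt(10) - 1*224 = 10*sqrt(10) - 224 = -224 + 10*sqrt(10)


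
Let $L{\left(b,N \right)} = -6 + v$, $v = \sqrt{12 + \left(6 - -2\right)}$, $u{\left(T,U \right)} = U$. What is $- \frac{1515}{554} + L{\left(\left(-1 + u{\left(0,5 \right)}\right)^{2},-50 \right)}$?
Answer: $- \frac{4839}{554} + 2 \sqrt{5} \approx -4.2625$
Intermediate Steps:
$v = 2 \sqrt{5}$ ($v = \sqrt{12 + \left(6 + 2\right)} = \sqrt{12 + 8} = \sqrt{20} = 2 \sqrt{5} \approx 4.4721$)
$L{\left(b,N \right)} = -6 + 2 \sqrt{5}$
$- \frac{1515}{554} + L{\left(\left(-1 + u{\left(0,5 \right)}\right)^{2},-50 \right)} = - \frac{1515}{554} - \left(6 - 2 \sqrt{5}\right) = - \frac{4839}{554} + 2 \sqrt{5}$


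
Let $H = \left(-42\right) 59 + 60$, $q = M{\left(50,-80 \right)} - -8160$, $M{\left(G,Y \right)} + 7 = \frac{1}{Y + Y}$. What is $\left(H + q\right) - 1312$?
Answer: $\frac{707679}{160} \approx 4423.0$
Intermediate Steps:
$M{\left(G,Y \right)} = -7 + \frac{1}{2 Y}$ ($M{\left(G,Y \right)} = -7 + \frac{1}{Y + Y} = -7 + \frac{1}{2 Y}$)
$q = \frac{1304479}{160}$ ($q = \left(-7 + \frac{1}{2 \left(-80\right)}\right) - -8160 = \left(-7 + \frac{1}{2} \left(- \frac{1}{80}\right)\right) + 8160 = \left(-7 - \frac{1}{160}\right) + 8160 = - \frac{1121}{160} + 8160 = \frac{1304479}{160} \approx 8153.0$)
$H = -2418$ ($H = -2478 + 60 = -2418$)
$\left(H + q\right) - 1312 = \left(-2418 + \frac{1304479}{160}\right) - 1312 = \frac{917599}{160} - 1312 = \frac{707679}{160}$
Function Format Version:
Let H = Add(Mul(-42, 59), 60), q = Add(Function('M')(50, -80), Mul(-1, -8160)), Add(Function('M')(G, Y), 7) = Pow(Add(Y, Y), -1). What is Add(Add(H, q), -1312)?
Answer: Rational(707679, 160) ≈ 4423.0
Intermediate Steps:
Function('M')(G, Y) = Add(-7, Mul(Rational(1, 2), Pow(Y, -1))) (Function('M')(G, Y) = Add(-7, Pow(Add(Y, Y), -1)) = Add(-7, Pow(Mul(2, Y), -1)) = Add(-7, Mul(Rational(1, 2), Pow(Y, -1))))
q = Rational(1304479, 160) (q = Add(Add(-7, Mul(Rational(1, 2), Pow(-80, -1))), Mul(-1, -8160)) = Add(Add(-7, Mul(Rational(1, 2), Rational(-1, 80))), 8160) = Add(Add(-7, Rational(-1, 160)), 8160) = Add(Rational(-1121, 160), 8160) = Rational(1304479, 160) ≈ 8153.0)
H = -2418 (H = Add(-2478, 60) = -2418)
Add(Add(H, q), -1312) = Add(Add(-2418, Rational(1304479, 160)), -1312) = Add(Rational(917599, 160), -1312) = Rational(707679, 160)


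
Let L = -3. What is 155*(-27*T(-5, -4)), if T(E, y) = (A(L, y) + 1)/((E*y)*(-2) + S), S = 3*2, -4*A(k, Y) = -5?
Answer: 37665/136 ≈ 276.95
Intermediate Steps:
A(k, Y) = 5/4 (A(k, Y) = -¼*(-5) = 5/4)
S = 6
T(E, y) = 9/(4*(6 - 2*E*y)) (T(E, y) = (5/4 + 1)/((E*y)*(-2) + 6) = 9/(4*(-2*E*y + 6)) = 9/(4*(6 - 2*E*y)))
155*(-27*T(-5, -4)) = 155*(-(-243)/(-24 + 8*(-5)*(-4))) = 155*(-(-243)/(-24 + 160)) = 155*(-(-243)/136) = 155*(-27*(-9/136)) = 155*(243/136) = 37665/136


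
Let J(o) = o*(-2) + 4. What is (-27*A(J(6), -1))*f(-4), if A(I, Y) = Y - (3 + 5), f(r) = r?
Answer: -972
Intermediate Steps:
J(o) = 4 - 2*o (J(o) = -2*o + 4 = 4 - 2*o)
A(I, Y) = -8 + Y (A(I, Y) = Y - 1*8 = Y - 8 = -8 + Y)
(-27*A(J(6), -1))*f(-4) = -27*(-8 - 1)*(-4) = -27*(-9)*(-4) = 243*(-4) = -972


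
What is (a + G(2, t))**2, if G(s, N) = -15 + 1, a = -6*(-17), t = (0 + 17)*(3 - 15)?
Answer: 7744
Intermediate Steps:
t = -204 (t = 17*(-12) = -204)
a = 102
G(s, N) = -14
(a + G(2, t))**2 = (102 - 14)**2 = 88**2 = 7744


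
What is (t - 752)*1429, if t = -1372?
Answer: -3035196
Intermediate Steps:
(t - 752)*1429 = (-1372 - 752)*1429 = -2124*1429 = -3035196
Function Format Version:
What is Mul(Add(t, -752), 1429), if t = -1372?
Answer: -3035196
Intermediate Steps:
Mul(Add(t, -752), 1429) = Mul(Add(-1372, -752), 1429) = Mul(-2124, 1429) = -3035196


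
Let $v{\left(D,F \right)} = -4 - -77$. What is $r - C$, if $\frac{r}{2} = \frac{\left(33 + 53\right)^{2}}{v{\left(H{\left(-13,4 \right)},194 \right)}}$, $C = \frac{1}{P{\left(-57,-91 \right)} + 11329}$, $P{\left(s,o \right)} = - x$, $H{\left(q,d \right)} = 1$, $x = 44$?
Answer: $\frac{166927647}{823805} \approx 202.63$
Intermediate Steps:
$P{\left(s,o \right)} = -44$ ($P{\left(s,o \right)} = \left(-1\right) 44 = -44$)
$C = \frac{1}{11285}$ ($C = \frac{1}{-44 + 11329} = \frac{1}{11285} \approx 8.8613 \cdot 10^{-5}$)
$v{\left(D,F \right)} = 73$ ($v{\left(D,F \right)} = -4 + 77 = 73$)
$r = \frac{14792}{73}$ ($r = 2 \frac{\left(33 + 53\right)^{2}}{73} = 2 \cdot 86^{2} \cdot \frac{1}{73} = 2 \cdot 7396 \cdot \frac{1}{73} = 2 \cdot \frac{7396}{73} = \frac{14792}{73} \approx 202.63$)
$r - C = \frac{14792}{73} - \frac{1}{11285} = \frac{166927647}{823805}$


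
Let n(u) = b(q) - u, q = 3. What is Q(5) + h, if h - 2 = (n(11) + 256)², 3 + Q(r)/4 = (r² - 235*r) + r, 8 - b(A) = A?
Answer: 57910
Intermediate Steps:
b(A) = 8 - A
Q(r) = -12 - 936*r + 4*r² (Q(r) = -12 + 4*((r² - 235*r) + r) = -12 + 4*(r² - 234*r) = -12 + (-936*r + 4*r²) = -12 - 936*r + 4*r²)
n(u) = 5 - u (n(u) = (8 - 1*3) - u = (8 - 3) - u = 5 - u)
h = 62502 (h = 2 + ((5 - 1*11) + 256)² = 2 + ((5 - 11) + 256)² = 2 + (-6 + 256)² = 2 + 250² = 2 + 62500 = 62502)
Q(5) + h = (-12 - 936*5 + 4*5²) + 62502 = (-12 - 4680 + 4*25) + 62502 = (-12 - 4680 + 100) + 62502 = -4592 + 62502 = 57910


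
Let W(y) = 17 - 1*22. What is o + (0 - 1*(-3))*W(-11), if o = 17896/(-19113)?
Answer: -304591/19113 ≈ -15.936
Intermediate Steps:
W(y) = -5 (W(y) = 17 - 22 = -5)
o = -17896/19113 (o = 17896*(-1/19113) = -17896/19113 ≈ -0.93633)
o + (0 - 1*(-3))*W(-11) = -17896/19113 + (0 - 1*(-3))*(-5) = -17896/19113 + (0 + 3)*(-5) = -17896/19113 + 3*(-5) = -17896/19113 - 15 = -304591/19113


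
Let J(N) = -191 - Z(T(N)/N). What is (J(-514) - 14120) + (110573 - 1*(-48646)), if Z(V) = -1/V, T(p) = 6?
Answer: 434467/3 ≈ 1.4482e+5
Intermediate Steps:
J(N) = -191 + N/6 (J(N) = -191 - (-1)/(6/N) = -191 - (-1)*N/6 = -191 + N/6)
(J(-514) - 14120) + (110573 - 1*(-48646)) = ((-191 + (1/6)*(-514)) - 14120) + (110573 - 1*(-48646)) = ((-191 - 257/3) - 14120) + (110573 + 48646) = (-830/3 - 14120) + 159219 = -43190/3 + 159219 = 434467/3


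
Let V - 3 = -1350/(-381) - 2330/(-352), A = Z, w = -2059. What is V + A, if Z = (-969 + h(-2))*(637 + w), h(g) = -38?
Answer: 32007330019/22352 ≈ 1.4320e+6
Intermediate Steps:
Z = 1431954 (Z = (-969 - 38)*(637 - 2059) = -1007*(-1422) = 1431954)
A = 1431954
V = 294211/22352 (V = 3 + (-1350/(-381) - 2330/(-352)) = 3 + (-1350*(-1/381) - 2330*(-1/352)) = 3 + (450/127 + 1165/176) = 3 + 227155/22352 = 294211/22352 ≈ 13.163)
V + A = 294211/22352 + 1431954 = 32007330019/22352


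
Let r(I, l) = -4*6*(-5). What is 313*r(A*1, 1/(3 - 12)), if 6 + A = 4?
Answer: 37560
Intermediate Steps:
A = -2 (A = -6 + 4 = -2)
r(I, l) = 120 (r(I, l) = -24*(-5) = 120)
313*r(A*1, 1/(3 - 12)) = 313*120 = 37560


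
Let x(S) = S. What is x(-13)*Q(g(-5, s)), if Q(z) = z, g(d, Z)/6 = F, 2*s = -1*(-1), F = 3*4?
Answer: -936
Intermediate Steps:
F = 12
s = ½ (s = (-1*(-1))/2 = (½)*1 = ½ ≈ 0.50000)
g(d, Z) = 72 (g(d, Z) = 6*12 = 72)
x(-13)*Q(g(-5, s)) = -13*72 = -936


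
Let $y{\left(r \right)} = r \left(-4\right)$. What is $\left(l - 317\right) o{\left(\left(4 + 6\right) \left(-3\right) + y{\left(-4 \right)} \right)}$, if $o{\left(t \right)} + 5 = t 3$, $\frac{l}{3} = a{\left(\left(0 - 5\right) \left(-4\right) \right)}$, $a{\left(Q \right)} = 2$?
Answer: $14617$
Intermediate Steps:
$y{\left(r \right)} = - 4 r$
$l = 6$ ($l = 3 \cdot 2 = 6$)
$o{\left(t \right)} = -5 + 3 t$ ($o{\left(t \right)} = -5 + t 3 = -5 + 3 t$)
$\left(l - 317\right) o{\left(\left(4 + 6\right) \left(-3\right) + y{\left(-4 \right)} \right)} = \left(6 - 317\right) \left(-5 + 3 \left(\left(4 + 6\right) \left(-3\right) - -16\right)\right) = - 311 \left(-5 + 3 \left(10 \left(-3\right) + 16\right)\right) = - 311 \left(-5 + 3 \left(-30 + 16\right)\right) = - 311 \left(-5 + 3 \left(-14\right)\right) = - 311 \left(-5 - 42\right) = \left(-311\right) \left(-47\right) = 14617$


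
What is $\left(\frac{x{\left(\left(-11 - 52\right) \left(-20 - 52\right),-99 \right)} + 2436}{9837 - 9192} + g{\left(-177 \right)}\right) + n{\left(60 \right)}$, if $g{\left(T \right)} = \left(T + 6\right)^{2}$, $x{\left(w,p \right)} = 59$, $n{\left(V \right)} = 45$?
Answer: $\frac{3778393}{129} \approx 29290.0$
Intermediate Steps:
$g{\left(T \right)} = \left(6 + T\right)^{2}$
$\left(\frac{x{\left(\left(-11 - 52\right) \left(-20 - 52\right),-99 \right)} + 2436}{9837 - 9192} + g{\left(-177 \right)}\right) + n{\left(60 \right)} = \left(\frac{59 + 2436}{9837 - 9192} + \left(6 - 177\right)^{2}\right) + 45 = \left(\frac{2495}{645} + \left(-171\right)^{2}\right) + 45 = \left(2495 \cdot \frac{1}{645} + 29241\right) + 45 = \left(\frac{499}{129} + 29241\right) + 45 = \frac{3772588}{129} + 45 = \frac{3778393}{129}$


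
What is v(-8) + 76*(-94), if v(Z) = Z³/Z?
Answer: -7080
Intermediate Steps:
v(Z) = Z²
v(-8) + 76*(-94) = (-8)² + 76*(-94) = 64 - 7144 = -7080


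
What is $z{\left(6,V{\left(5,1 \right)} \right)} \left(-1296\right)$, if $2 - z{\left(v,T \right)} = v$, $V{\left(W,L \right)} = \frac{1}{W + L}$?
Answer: $5184$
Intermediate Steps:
$V{\left(W,L \right)} = \frac{1}{L + W}$
$z{\left(v,T \right)} = 2 - v$
$z{\left(6,V{\left(5,1 \right)} \right)} \left(-1296\right) = \left(2 - 6\right) \left(-1296\right) = \left(-4\right) \left(-1296\right) = 5184$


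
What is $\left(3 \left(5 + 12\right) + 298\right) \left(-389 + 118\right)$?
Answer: $-94579$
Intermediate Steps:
$\left(3 \left(5 + 12\right) + 298\right) \left(-389 + 118\right) = \left(3 \cdot 17 + 298\right) \left(-271\right) = \left(51 + 298\right) \left(-271\right) = 349 \left(-271\right) = -94579$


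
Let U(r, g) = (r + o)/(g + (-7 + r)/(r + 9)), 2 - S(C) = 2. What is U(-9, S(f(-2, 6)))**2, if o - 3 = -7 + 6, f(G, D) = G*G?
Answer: 0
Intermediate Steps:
f(G, D) = G**2
o = 2 (o = 3 + (-7 + 6) = 3 - 1 = 2)
S(C) = 0 (S(C) = 2 - 1*2 = 2 - 2 = 0)
U(r, g) = (2 + r)/(g + (-7 + r)/(9 + r)) (U(r, g) = (r + 2)/(g + (-7 + r)/(r + 9)) = (2 + r)/(g + (-7 + r)/(9 + r)))
U(-9, S(f(-2, 6)))**2 = ((18 + (-9)**2 + 11*(-9))/(-7 - 9 + 9*0 + 0*(-9)))**2 = ((18 + 81 - 99)/(-7 - 9 + 0 + 0))**2 = (0/(-16))**2 = (-1/16*0)**2 = 0**2 = 0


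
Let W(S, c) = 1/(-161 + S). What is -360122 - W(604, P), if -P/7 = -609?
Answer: -159534047/443 ≈ -3.6012e+5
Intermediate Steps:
P = 4263 (P = -7*(-609) = 4263)
-360122 - W(604, P) = -360122 - 1/(-161 + 604) = -360122 - 1/443 = -159534047/443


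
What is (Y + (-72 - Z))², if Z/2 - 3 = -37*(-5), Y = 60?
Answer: 150544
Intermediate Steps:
Z = 376 (Z = 6 + 2*(-37*(-5)) = 6 + 2*185 = 6 + 370 = 376)
(Y + (-72 - Z))² = (60 + (-72 - 1*376))² = (60 + (-72 - 376))² = (60 - 448)² = (-388)² = 150544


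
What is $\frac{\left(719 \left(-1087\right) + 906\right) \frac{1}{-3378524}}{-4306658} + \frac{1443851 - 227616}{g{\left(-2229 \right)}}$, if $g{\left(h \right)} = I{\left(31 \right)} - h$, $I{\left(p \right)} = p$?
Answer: $\frac{884819926841640795}{1644166657645496} \approx 538.16$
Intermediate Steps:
$g{\left(h \right)} = 31 - h$
$\frac{\left(719 \left(-1087\right) + 906\right) \frac{1}{-3378524}}{-4306658} + \frac{1443851 - 227616}{g{\left(-2229 \right)}} = \frac{\left(719 \left(-1087\right) + 906\right) \frac{1}{-3378524}}{-4306658} + \frac{1443851 - 227616}{31 - -2229} = \left(-781553 + 906\right) \left(- \frac{1}{3378524}\right) \left(- \frac{1}{4306658}\right) + \frac{1216235}{31 + 2229} = \left(-780647\right) \left(- \frac{1}{3378524}\right) \left(- \frac{1}{4306658}\right) + \frac{1216235}{2260} = \frac{780647}{3378524} \left(- \frac{1}{4306658}\right) + 1216235 \cdot \frac{1}{2260} = - \frac{780647}{14550147412792} + \frac{243247}{452} = \frac{884819926841640795}{1644166657645496}$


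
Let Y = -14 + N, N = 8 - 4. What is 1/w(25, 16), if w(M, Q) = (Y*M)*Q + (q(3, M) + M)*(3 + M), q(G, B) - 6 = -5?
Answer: -1/3272 ≈ -0.00030562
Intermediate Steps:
N = 4
Y = -10 (Y = -14 + 4 = -10)
q(G, B) = 1 (q(G, B) = 6 - 5 = 1)
w(M, Q) = (1 + M)*(3 + M) - 10*M*Q (w(M, Q) = (-10*M)*Q + (1 + M)*(3 + M) = -10*M*Q + (1 + M)*(3 + M) = (1 + M)*(3 + M) - 10*M*Q)
1/w(25, 16) = 1/(3 + 25**2 + 4*25 - 10*25*16) = 1/(3 + 625 + 100 - 4000) = 1/(-3272) = -1/3272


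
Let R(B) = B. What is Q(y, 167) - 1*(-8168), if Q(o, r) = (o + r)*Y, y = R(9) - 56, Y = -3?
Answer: 7808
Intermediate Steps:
y = -47 (y = 9 - 56 = -47)
Q(o, r) = -3*o - 3*r (Q(o, r) = (o + r)*(-3) = -3*o - 3*r)
Q(y, 167) - 1*(-8168) = (-3*(-47) - 3*167) - 1*(-8168) = (141 - 501) + 8168 = -360 + 8168 = 7808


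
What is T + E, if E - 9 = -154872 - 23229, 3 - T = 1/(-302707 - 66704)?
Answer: -65788035578/369411 ≈ -1.7809e+5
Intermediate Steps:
T = 1108234/369411 (T = 3 - 1/(-302707 - 66704) = 3 - 1/(-369411) = 3 - 1*(-1/369411) = 3 + 1/369411 = 1108234/369411 ≈ 3.0000)
E = -178092 (E = 9 + (-154872 - 23229) = 9 - 178101 = -178092)
T + E = 1108234/369411 - 178092 = -65788035578/369411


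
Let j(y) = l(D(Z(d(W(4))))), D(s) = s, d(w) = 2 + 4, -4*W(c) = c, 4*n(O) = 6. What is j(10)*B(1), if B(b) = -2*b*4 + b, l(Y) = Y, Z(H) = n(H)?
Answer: -21/2 ≈ -10.500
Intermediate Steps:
n(O) = 3/2 (n(O) = (¼)*6 = 3/2)
W(c) = -c/4
d(w) = 6
Z(H) = 3/2
j(y) = 3/2
B(b) = -7*b (B(b) = -8*b + b = -7*b)
j(10)*B(1) = 3*(-7*1)/2 = (3/2)*(-7) = -21/2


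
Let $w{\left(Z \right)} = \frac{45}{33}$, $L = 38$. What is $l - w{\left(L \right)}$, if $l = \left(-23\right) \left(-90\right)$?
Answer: $\frac{22755}{11} \approx 2068.6$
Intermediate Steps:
$w{\left(Z \right)} = \frac{15}{11}$ ($w{\left(Z \right)} = 45 \cdot \frac{1}{33} = \frac{15}{11}$)
$l = 2070$
$l - w{\left(L \right)} = 2070 - \frac{15}{11} = \frac{22755}{11}$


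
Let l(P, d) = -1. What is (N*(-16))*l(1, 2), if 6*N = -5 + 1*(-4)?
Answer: -24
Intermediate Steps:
N = -3/2 (N = (-5 + 1*(-4))/6 = (-5 - 4)/6 = (⅙)*(-9) = -3/2 ≈ -1.5000)
(N*(-16))*l(1, 2) = -3/2*(-16)*(-1) = 24*(-1) = -24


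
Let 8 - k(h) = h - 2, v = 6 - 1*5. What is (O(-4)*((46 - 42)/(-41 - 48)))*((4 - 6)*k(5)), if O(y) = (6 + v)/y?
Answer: -70/89 ≈ -0.78652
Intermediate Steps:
v = 1 (v = 6 - 5 = 1)
O(y) = 7/y (O(y) = (6 + 1)/y = 7/y)
k(h) = 10 - h (k(h) = 8 - (h - 2) = 8 - (-2 + h) = 8 + (2 - h) = 10 - h)
(O(-4)*((46 - 42)/(-41 - 48)))*((4 - 6)*k(5)) = ((7/(-4))*((46 - 42)/(-41 - 48)))*((4 - 6)*(10 - 1*5)) = ((7*(-¼))*(4/(-89)))*(-2*(10 - 5)) = (-7*(-1)/89)*(-2*5) = -7/4*(-4/89)*(-10) = (7/89)*(-10) = -70/89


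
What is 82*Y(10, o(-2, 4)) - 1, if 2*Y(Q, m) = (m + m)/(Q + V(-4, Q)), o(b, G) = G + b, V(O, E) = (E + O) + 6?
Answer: 71/11 ≈ 6.4545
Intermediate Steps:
V(O, E) = 6 + E + O
Y(Q, m) = m/(2 + 2*Q) (Y(Q, m) = ((m + m)/(Q + (6 + Q - 4)))/2 = ((2*m)/(Q + (2 + Q)))/2 = ((2*m)/(2 + 2*Q))/2 = (2*m/(2 + 2*Q))/2 = m/(2 + 2*Q))
82*Y(10, o(-2, 4)) - 1 = 82*((4 - 2)/(2*(1 + 10))) - 1 = 82*((½)*2/11) - 1 = 82*((½)*2*(1/11)) - 1 = 82*(1/11) - 1 = 82/11 - 1 = 71/11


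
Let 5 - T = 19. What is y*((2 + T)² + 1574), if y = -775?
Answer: -1331450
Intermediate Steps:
T = -14 (T = 5 - 1*19 = 5 - 19 = -14)
y*((2 + T)² + 1574) = -775*((2 - 14)² + 1574) = -775*((-12)² + 1574) = -775*(144 + 1574) = -775*1718 = -1331450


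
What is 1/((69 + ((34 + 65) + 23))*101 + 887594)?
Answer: 1/906885 ≈ 1.1027e-6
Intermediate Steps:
1/((69 + ((34 + 65) + 23))*101 + 887594) = 1/((69 + (99 + 23))*101 + 887594) = 1/((69 + 122)*101 + 887594) = 1/(191*101 + 887594) = 1/(19291 + 887594) = 1/906885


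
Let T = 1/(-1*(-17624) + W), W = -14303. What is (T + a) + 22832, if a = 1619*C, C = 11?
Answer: 134968762/3321 ≈ 40641.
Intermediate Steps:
T = 1/3321 (T = 1/(-1*(-17624) - 14303) = 1/(17624 - 14303) = 1/3321 ≈ 0.00030111)
a = 17809 (a = 1619*11 = 17809)
(T + a) + 22832 = (1/3321 + 17809) + 22832 = 59143690/3321 + 22832 = 134968762/3321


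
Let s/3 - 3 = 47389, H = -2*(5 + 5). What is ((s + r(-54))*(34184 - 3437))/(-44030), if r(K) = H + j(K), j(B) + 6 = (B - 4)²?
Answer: -60461067/595 ≈ -1.0162e+5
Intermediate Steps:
H = -20 (H = -2*10 = -20)
j(B) = -6 + (-4 + B)² (j(B) = -6 + (B - 4)² = -6 + (-4 + B)²)
s = 142176 (s = 9 + 3*47389 = 9 + 142167 = 142176)
r(K) = -26 + (-4 + K)² (r(K) = -20 + (-6 + (-4 + K)²) = -26 + (-4 + K)²)
((s + r(-54))*(34184 - 3437))/(-44030) = ((142176 + (-26 + (-4 - 54)²))*(34184 - 3437))/(-44030) = ((142176 + (-26 + (-58)²))*30747)*(-1/44030) = ((142176 + (-26 + 3364))*30747)*(-1/44030) = ((142176 + 3338)*30747)*(-1/44030) = (145514*30747)*(-1/44030) = 4474118958*(-1/44030) = -60461067/595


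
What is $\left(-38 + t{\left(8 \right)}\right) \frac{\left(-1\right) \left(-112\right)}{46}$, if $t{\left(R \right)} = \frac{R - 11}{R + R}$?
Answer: $- \frac{4277}{46} \approx -92.978$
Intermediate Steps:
$t{\left(R \right)} = \frac{-11 + R}{2 R}$
$\left(-38 + t{\left(8 \right)}\right) \frac{\left(-1\right) \left(-112\right)}{46} = \left(-38 + \frac{-11 + 8}{2 \cdot 8}\right) \frac{\left(-1\right) \left(-112\right)}{46} = \left(-38 + \frac{1}{2} \cdot \frac{1}{8} \left(-3\right)\right) 112 \cdot \frac{1}{46} = \left(-38 - \frac{3}{16}\right) \frac{56}{23} = \left(- \frac{611}{16}\right) \frac{56}{23} = - \frac{4277}{46}$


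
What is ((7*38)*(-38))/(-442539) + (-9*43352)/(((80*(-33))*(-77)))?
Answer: -7108741763/3748305330 ≈ -1.8965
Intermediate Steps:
((7*38)*(-38))/(-442539) + (-9*43352)/(((80*(-33))*(-77))) = (266*(-38))*(-1/442539) - 390168/((-2640*(-77))) = -10108*(-1/442539) - 390168/203280 = 10108/442539 - 390168*1/203280 = 10108/442539 - 16257/8470 = -7108741763/3748305330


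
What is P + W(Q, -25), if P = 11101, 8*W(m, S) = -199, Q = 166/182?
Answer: 88609/8 ≈ 11076.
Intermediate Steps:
Q = 83/91 (Q = 166*(1/182) = 83/91 ≈ 0.91209)
W(m, S) = -199/8 (W(m, S) = (⅛)*(-199) = -199/8)
P + W(Q, -25) = 11101 - 199/8 = 88609/8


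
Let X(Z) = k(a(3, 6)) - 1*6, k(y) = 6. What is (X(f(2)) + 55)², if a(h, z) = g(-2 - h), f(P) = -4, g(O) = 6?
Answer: 3025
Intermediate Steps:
a(h, z) = 6
X(Z) = 0 (X(Z) = 6 - 1*6 = 6 - 6 = 0)
(X(f(2)) + 55)² = (0 + 55)² = 55² = 3025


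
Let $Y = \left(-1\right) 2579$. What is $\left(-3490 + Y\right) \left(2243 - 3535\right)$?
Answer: $7841148$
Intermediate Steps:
$Y = -2579$
$\left(-3490 + Y\right) \left(2243 - 3535\right) = \left(-3490 - 2579\right) \left(2243 - 3535\right) = \left(-6069\right) \left(-1292\right) = 7841148$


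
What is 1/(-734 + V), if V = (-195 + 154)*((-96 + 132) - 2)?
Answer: -1/2128 ≈ -0.00046992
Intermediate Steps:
V = -1394 (V = -41*(36 - 2) = -41*34 = -1394)
1/(-734 + V) = 1/(-734 - 1394) = 1/(-2128) = -1/2128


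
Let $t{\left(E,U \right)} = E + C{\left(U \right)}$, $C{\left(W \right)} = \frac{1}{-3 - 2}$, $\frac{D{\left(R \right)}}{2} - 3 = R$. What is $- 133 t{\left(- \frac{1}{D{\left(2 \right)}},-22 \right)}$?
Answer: $\frac{399}{10} \approx 39.9$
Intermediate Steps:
$D{\left(R \right)} = 6 + 2 R$
$C{\left(W \right)} = - \frac{1}{5}$ ($C{\left(W \right)} = \frac{1}{-5} = - \frac{1}{5}$)
$t{\left(E,U \right)} = - \frac{1}{5} + E$ ($t{\left(E,U \right)} = E - \frac{1}{5} = - \frac{1}{5} + E$)
$- 133 t{\left(- \frac{1}{D{\left(2 \right)}},-22 \right)} = - 133 \left(- \frac{1}{5} - \frac{1}{6 + 2 \cdot 2}\right) = - 133 \left(- \frac{1}{5} - \frac{1}{6 + 4}\right) = - 133 \left(- \frac{1}{5} - \frac{1}{10}\right) = \left(-133\right) \left(- \frac{3}{10}\right) = \frac{399}{10}$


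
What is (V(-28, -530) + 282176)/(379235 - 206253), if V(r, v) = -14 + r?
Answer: 141067/86491 ≈ 1.6310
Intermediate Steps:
(V(-28, -530) + 282176)/(379235 - 206253) = ((-14 - 28) + 282176)/(379235 - 206253) = (-42 + 282176)/172982 = 282134*(1/172982) = 141067/86491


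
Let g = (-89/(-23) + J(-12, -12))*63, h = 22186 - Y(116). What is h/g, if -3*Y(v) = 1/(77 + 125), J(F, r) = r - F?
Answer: 309228491/3397842 ≈ 91.007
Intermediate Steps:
Y(v) = -1/606 (Y(v) = -1/(3*(77 + 125)) = -⅓/202 = -⅓*1/202 = -1/606)
h = 13444717/606 (h = 22186 - 1*(-1/606) = 22186 + 1/606 = 13444717/606 ≈ 22186.)
g = 5607/23 (g = (-89/(-23) + (-12 - 1*(-12)))*63 = (-89*(-1/23) + (-12 + 12))*63 = (89/23 + 0)*63 = (89/23)*63 = 5607/23 ≈ 243.78)
h/g = 13444717/(606*(5607/23)) = (13444717/606)*(23/5607) = 309228491/3397842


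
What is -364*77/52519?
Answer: -28028/52519 ≈ -0.53367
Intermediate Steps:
-364*77/52519 = -28028*1/52519 = -28028/52519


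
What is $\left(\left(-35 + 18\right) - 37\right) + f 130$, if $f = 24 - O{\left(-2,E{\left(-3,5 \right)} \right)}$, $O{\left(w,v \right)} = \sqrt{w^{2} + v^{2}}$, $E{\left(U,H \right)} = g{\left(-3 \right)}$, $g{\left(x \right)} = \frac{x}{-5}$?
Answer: $3066 - 26 \sqrt{109} \approx 2794.6$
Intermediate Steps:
$g{\left(x \right)} = - \frac{x}{5}$ ($g{\left(x \right)} = x \left(- \frac{1}{5}\right) = - \frac{x}{5}$)
$E{\left(U,H \right)} = \frac{3}{5}$ ($E{\left(U,H \right)} = \left(- \frac{1}{5}\right) \left(-3\right) = \frac{3}{5}$)
$O{\left(w,v \right)} = \sqrt{v^{2} + w^{2}}$
$f = 24 - \frac{\sqrt{109}}{5}$ ($f = 24 - \sqrt{\left(\frac{3}{5}\right)^{2} + \left(-2\right)^{2}} = 24 - \sqrt{\frac{9}{25} + 4} = 24 - \sqrt{\frac{109}{25}} = 24 - \frac{\sqrt{109}}{5} \approx 21.912$)
$\left(\left(-35 + 18\right) - 37\right) + f 130 = \left(\left(-35 + 18\right) - 37\right) + \left(24 - \frac{\sqrt{109}}{5}\right) 130 = \left(-17 - 37\right) + \left(3120 - 26 \sqrt{109}\right) = -54 + \left(3120 - 26 \sqrt{109}\right) = 3066 - 26 \sqrt{109}$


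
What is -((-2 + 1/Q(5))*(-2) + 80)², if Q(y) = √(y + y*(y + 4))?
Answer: -176402/25 + 168*√2/5 ≈ -7008.6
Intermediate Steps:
Q(y) = √(y + y*(4 + y))
-((-2 + 1/Q(5))*(-2) + 80)² = -((-2 + 1/(√(5*(5 + 5))))*(-2) + 80)² = -((-2 + 1/(√(5*10)))*(-2) + 80)² = -((-2 + 1/(√50))*(-2) + 80)² = -((-2 + 1/(5*√2))*(-2) + 80)² = -((-2 + √2/10)*(-2) + 80)² = -((4 - √2/5) + 80)² = -(84 - √2/5)²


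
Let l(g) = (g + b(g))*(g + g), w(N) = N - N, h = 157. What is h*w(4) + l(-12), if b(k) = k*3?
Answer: 1152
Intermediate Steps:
b(k) = 3*k
w(N) = 0
l(g) = 8*g² (l(g) = (g + 3*g)*(g + g) = (4*g)*(2*g) = 8*g²)
h*w(4) + l(-12) = 157*0 + 8*(-12)² = 0 + 8*144 = 0 + 1152 = 1152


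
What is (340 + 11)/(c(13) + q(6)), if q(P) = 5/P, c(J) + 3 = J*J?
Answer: 162/77 ≈ 2.1039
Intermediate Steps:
c(J) = -3 + J² (c(J) = -3 + J*J = -3 + J²)
(340 + 11)/(c(13) + q(6)) = (340 + 11)/((-3 + 13²) + 5/6) = 351/((-3 + 169) + 5*(⅙)) = 351/(166 + ⅚) = 351/(1001/6) = 351*(6/1001) = 162/77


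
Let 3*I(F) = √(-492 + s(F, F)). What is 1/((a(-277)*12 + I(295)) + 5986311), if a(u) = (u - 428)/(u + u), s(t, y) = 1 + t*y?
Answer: 4133923455861/24747014578484243875 - 1611309*√1766/24747014578484243875 ≈ 1.6704e-7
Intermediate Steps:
a(u) = (-428 + u)/(2*u) (a(u) = (-428 + u)/((2*u)) = (-428 + u)*(1/(2*u)) = (-428 + u)/(2*u))
I(F) = √(-491 + F²)/3 (I(F) = √(-492 + (1 + F*F))/3 = √(-492 + (1 + F²))/3 = √(-491 + F²)/3)
1/((a(-277)*12 + I(295)) + 5986311) = 1/((((½)*(-428 - 277)/(-277))*12 + √(-491 + 295²)/3) + 5986311) = 1/((((½)*(-1/277)*(-705))*12 + √(-491 + 87025)/3) + 5986311) = 1/(((705/554)*12 + √86534/3) + 5986311) = 1/((4230/277 + (7*√1766)/3) + 5986311) = 1/((4230/277 + 7*√1766/3) + 5986311) = 1/(1658212377/277 + 7*√1766/3)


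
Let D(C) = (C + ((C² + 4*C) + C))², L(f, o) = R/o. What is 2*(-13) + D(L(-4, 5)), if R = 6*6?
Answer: 5629126/625 ≈ 9006.6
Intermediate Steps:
R = 36
L(f, o) = 36/o
D(C) = (C² + 6*C)² (D(C) = (C + (C² + 5*C))² = (C² + 6*C)²)
2*(-13) + D(L(-4, 5)) = 2*(-13) + (36/5)²*(6 + 36/5)² = -26 + (36*(⅕))²*(6 + 36*(⅕))² = -26 + (36/5)²*(6 + 36/5)² = -26 + 1296*(66/5)²/25 = -26 + (1296/25)*(4356/25) = -26 + 5645376/625 = 5629126/625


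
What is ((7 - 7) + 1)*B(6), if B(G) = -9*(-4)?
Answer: 36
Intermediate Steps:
B(G) = 36
((7 - 7) + 1)*B(6) = ((7 - 7) + 1)*36 = (0 + 1)*36 = 1*36 = 36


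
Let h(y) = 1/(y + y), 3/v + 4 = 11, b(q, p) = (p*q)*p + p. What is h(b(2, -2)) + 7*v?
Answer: 37/12 ≈ 3.0833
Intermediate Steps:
b(q, p) = p + q*p² (b(q, p) = q*p² + p = p + q*p²)
v = 3/7 (v = 3/(-4 + 11) = 3/7 ≈ 0.42857)
h(y) = 1/(2*y)
h(b(2, -2)) + 7*v = 1/(2*((-2*(1 - 2*2)))) + 7*(3/7) = 1/(2*((-2*(1 - 4)))) + 3 = 1/(2*((-2*(-3)))) + 3 = (½)/6 + 3 = (½)*(⅙) + 3 = 1/12 + 3 = 37/12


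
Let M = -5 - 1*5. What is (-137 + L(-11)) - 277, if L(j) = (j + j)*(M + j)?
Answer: 48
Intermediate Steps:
M = -10 (M = -5 - 5 = -10)
L(j) = 2*j*(-10 + j) (L(j) = (j + j)*(-10 + j) = (2*j)*(-10 + j) = 2*j*(-10 + j))
(-137 + L(-11)) - 277 = (-137 + 2*(-11)*(-10 - 11)) - 277 = (-137 + 2*(-11)*(-21)) - 277 = (-137 + 462) - 277 = 325 - 277 = 48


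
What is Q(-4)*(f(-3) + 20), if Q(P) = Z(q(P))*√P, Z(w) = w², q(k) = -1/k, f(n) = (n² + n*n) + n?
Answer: 35*I/8 ≈ 4.375*I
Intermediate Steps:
f(n) = n + 2*n² (f(n) = (n² + n²) + n = 2*n² + n = n + 2*n²)
Q(P) = P^(-3/2) (Q(P) = (-1/P)²*√P = √P/P² = P^(-3/2))
Q(-4)*(f(-3) + 20) = (-3*(1 + 2*(-3)) + 20)/(-4)^(3/2) = (I/8)*(-3*(1 - 6) + 20) = (I/8)*(-3*(-5) + 20) = (I/8)*(15 + 20) = (I/8)*35 = 35*I/8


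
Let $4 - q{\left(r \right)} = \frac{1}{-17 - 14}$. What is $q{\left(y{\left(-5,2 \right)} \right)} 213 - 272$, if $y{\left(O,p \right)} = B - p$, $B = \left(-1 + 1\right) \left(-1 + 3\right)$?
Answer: $\frac{18193}{31} \approx 586.87$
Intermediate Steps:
$B = 0$ ($B = 0 \cdot 2 = 0$)
$y{\left(O,p \right)} = - p$ ($y{\left(O,p \right)} = 0 - p = - p$)
$q{\left(r \right)} = \frac{125}{31}$ ($q{\left(r \right)} = 4 - \frac{1}{-17 - 14} = 4 - \frac{1}{-31} = 4 - - \frac{1}{31} = 4 + \frac{1}{31} = \frac{125}{31}$)
$q{\left(y{\left(-5,2 \right)} \right)} 213 - 272 = \frac{125}{31} \cdot 213 - 272 = \frac{26625}{31} - 272 = \frac{18193}{31}$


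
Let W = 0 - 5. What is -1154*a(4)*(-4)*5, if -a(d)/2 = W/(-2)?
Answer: -115400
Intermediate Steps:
W = -5
a(d) = -5 (a(d) = -(-10)/(-2) = -(-10)*(-1)/2 = -2*5/2 = -5)
-1154*a(4)*(-4)*5 = -1154*(-5*(-4))*5 = -23080*5 = -1154*100 = -115400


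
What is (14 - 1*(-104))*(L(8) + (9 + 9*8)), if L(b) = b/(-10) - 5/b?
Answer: 187797/20 ≈ 9389.8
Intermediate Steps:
L(b) = -5/b - b/10 (L(b) = b*(-1/10) - 5/b = -b/10 - 5/b = -5/b - b/10)
(14 - 1*(-104))*(L(8) + (9 + 9*8)) = (14 - 1*(-104))*((-5/8 - 1/10*8) + (9 + 9*8)) = (14 + 104)*((-5*1/8 - 4/5) + (9 + 72)) = 118*((-5/8 - 4/5) + 81) = 118*(-57/40 + 81) = 118*(3183/40) = 187797/20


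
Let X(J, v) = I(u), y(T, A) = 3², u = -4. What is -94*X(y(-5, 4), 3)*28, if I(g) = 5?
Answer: -13160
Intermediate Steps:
y(T, A) = 9
X(J, v) = 5
-94*X(y(-5, 4), 3)*28 = -94*5*28 = -470*28 = -13160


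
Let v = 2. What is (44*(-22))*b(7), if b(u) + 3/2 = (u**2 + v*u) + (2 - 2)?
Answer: -59532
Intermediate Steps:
b(u) = -3/2 + u**2 + 2*u (b(u) = -3/2 + ((u**2 + 2*u) + (2 - 2)) = -3/2 + ((u**2 + 2*u) + 0) = -3/2 + (u**2 + 2*u) = -3/2 + u**2 + 2*u)
(44*(-22))*b(7) = (44*(-22))*(-3/2 + 7**2 + 2*7) = -968*(-3/2 + 49 + 14) = -968*123/2 = -59532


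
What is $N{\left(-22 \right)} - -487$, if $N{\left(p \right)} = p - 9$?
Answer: $456$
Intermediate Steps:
$N{\left(p \right)} = -9 + p$
$N{\left(-22 \right)} - -487 = \left(-9 - 22\right) - -487 = -31 + 487 = 456$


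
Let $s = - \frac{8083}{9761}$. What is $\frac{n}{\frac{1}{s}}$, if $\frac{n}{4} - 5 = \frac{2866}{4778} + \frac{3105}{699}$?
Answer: $- \frac{180725824748}{5433333757} \approx -33.262$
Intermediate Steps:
$s = - \frac{8083}{9761}$ ($s = \left(-8083\right) \frac{1}{9761} = - \frac{8083}{9761} \approx -0.82809$)
$n = \frac{22358756}{556637}$ ($n = 20 + 4 \left(\frac{2866}{4778} + \frac{3105}{699}\right) = 20 + 4 \left(2866 \cdot \frac{1}{4778} + 3105 \cdot \frac{1}{699}\right) = 20 + 4 \left(\frac{1433}{2389} + \frac{1035}{233}\right) = 20 + 4 \cdot \frac{2806504}{556637} = 20 + \frac{11226016}{556637} = \frac{22358756}{556637} \approx 40.168$)
$\frac{n}{\frac{1}{s}} = \frac{22358756}{556637 \frac{1}{- \frac{8083}{9761}}} = \frac{22358756}{556637 \left(- \frac{9761}{8083}\right)} = \frac{22358756}{556637} \left(- \frac{8083}{9761}\right) = - \frac{180725824748}{5433333757}$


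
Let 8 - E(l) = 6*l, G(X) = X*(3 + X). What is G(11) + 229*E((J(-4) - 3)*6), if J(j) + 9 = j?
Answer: 133890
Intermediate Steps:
J(j) = -9 + j
E(l) = 8 - 6*l
G(11) + 229*E((J(-4) - 3)*6) = 11*(3 + 11) + 229*(8 - 6*((-9 - 4) - 3)*6) = 11*14 + 229*(8 - 6*(-13 - 3)*6) = 154 + 229*(8 - (-96)*6) = 154 + 229*(8 - 6*(-96)) = 154 + 229*(8 + 576) = 154 + 229*584 = 154 + 133736 = 133890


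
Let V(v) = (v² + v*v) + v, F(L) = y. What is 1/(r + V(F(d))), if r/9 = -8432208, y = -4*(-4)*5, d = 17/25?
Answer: -1/75876992 ≈ -1.3179e-8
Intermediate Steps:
d = 17/25 (d = 17*(1/25) = 17/25 ≈ 0.68000)
y = 80 (y = 16*5 = 80)
r = -75889872 (r = 9*(-8432208) = -75889872)
F(L) = 80
V(v) = v + 2*v² (V(v) = (v² + v²) + v = 2*v² + v = v + 2*v²)
1/(r + V(F(d))) = 1/(-75889872 + 80*(1 + 2*80)) = 1/(-75889872 + 80*(1 + 160)) = 1/(-75889872 + 80*161) = 1/(-75889872 + 12880) = 1/(-75876992) = -1/75876992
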